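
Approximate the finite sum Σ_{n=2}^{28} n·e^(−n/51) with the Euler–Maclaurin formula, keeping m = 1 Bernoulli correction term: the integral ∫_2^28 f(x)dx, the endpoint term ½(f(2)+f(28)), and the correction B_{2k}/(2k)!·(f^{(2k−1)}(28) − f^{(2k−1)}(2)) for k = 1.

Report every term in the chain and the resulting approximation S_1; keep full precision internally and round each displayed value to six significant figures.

Integral: ∫_2^28 x·e^(−x/51) dx = 272.241.
½[f(2) + f(28)] = ½[1.92309 + 16.1704] = 9.04676.
Integral + boundary = 281.287.
Correction k=1: B_{2}/2! · (f^{(1)}(28) − f^{(1)}(2)) = 1/12 · (0.260448 − 0.923836) = -0.0552823.

S_1 ≈ 281.232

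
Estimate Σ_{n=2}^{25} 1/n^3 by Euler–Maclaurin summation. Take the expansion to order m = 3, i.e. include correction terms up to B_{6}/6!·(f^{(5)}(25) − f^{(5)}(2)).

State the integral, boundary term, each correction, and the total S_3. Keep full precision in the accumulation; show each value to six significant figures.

S_3 ≈ 0.201380

The integral term ∫_2^25 1/x^3 dx = 0.124200.
½[f(2) + f(25)] = ½[0.125000 + 6.40000e-05] = 0.0625320.
So far: 0.186732.
Correction k=1: B_{2}/2! · (f^{(1)}(25) − f^{(1)}(2)) = 1/12 · (-7.68000e-06 − (-0.187500)) = 0.0156244.
Running total after k=1: 0.202356.
Correction k=2: B_{4}/4! · (f^{(3)}(25) − f^{(3)}(2)) = −1/720 · (-2.45760e-07 − (-0.937500)) = -0.00130208.
Running total after k=2: 0.201054.
Correction k=3: B_{6}/6! · (f^{(5)}(25) − f^{(5)}(2)) = 1/30240 · (-1.65151e-08 − (-9.84375)) = 0.000325521.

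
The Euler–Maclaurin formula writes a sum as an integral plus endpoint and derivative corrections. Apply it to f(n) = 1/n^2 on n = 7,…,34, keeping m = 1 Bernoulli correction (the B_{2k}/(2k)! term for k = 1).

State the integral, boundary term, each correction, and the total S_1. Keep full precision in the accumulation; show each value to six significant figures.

S_1 ≈ 0.124564

∫_7^34 1/x^2 dx evaluates to 0.113445.
Boundary: ½(f(7) + f(34)) = ½(0.0204082 + 0.000865052) = 0.0106366.
Running total after boundary: 0.124082.
Correction k=1: B_{2}/2! · (f^{(1)}(34) − f^{(1)}(7)) = 1/12 · (-5.08854e-05 − (-0.00583090)) = 0.000481668.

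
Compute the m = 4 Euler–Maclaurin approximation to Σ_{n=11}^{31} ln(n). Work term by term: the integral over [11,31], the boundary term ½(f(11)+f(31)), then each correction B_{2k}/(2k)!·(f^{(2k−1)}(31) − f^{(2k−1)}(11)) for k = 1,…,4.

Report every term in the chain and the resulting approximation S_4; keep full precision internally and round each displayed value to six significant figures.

S_4 ≈ 62.9878

∫_11^31 ln(x) dx evaluates to 60.0768.
Boundary: ½(f(11) + f(31)) = ½(2.39790 + 3.43399) = 2.91594.
Running total after boundary: 62.9927.
Correction k=1: B_{2}/2! · (f^{(1)}(31) − f^{(1)}(11)) = 1/12 · (0.0322581 − 0.0909091) = -0.00488759.
After k=1: 62.9878.
Correction k=2: B_{4}/4! · (f^{(3)}(31) − f^{(3)}(11)) = −1/720 · (6.71344e-05 − 0.00150263) = 1.99374e-06.
After k=2: 62.9878.
Correction k=3: B_{6}/6! · (f^{(5)}(31) − f^{(5)}(11)) = 1/30240 · (8.38306e-07 − 0.000149021) = -4.90023e-09.
After k=3: 62.9878.
Correction k=4: B_{8}/8! · (f^{(7)}(31) − f^{(7)}(11)) = −1/1209600 · (2.61698e-08 − 3.69474e-05) = 3.05235e-11.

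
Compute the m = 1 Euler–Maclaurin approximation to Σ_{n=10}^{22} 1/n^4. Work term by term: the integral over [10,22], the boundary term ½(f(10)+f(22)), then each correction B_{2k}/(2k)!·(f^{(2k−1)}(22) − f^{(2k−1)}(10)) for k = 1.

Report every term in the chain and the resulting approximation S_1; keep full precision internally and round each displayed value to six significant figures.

S_1 ≈ 0.000357432

Integral: ∫_10^22 1/x^4 dx = 0.000302029.
½[f(10) + f(22)] = ½[0.000100000 + 4.26883e-06] = 5.21344e-05.
Running total after boundary: 0.000354163.
Correction k=1: B_{2}/2! · (f^{(1)}(22) − f^{(1)}(10)) = 1/12 · (-7.76152e-07 − (-4.00000e-05)) = 3.26865e-06.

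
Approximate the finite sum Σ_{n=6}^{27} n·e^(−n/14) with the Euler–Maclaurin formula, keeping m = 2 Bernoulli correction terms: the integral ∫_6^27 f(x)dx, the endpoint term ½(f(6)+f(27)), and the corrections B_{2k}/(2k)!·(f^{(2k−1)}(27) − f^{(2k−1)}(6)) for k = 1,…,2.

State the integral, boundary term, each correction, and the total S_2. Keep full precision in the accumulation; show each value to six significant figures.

S_2 ≈ 102.843

∫_6^27 x·e^(−x/14) dx evaluates to 98.9688.
Endpoint term: (f(6) + f(27))/2 = (3.90863 + 3.92460)/2 = 3.91662.
So far: 102.885.
k=1: B_{2}/(2)! × [f^{(1)}(27) − f^{(1)}(6)] = 1/12 × (-0.134973 − 0.372251) = -0.0422687.
Running total after k=1: 102.843.
k=2: B_{4}/(4)! × [f^{(3)}(27) − f^{(3)}(6)] = −1/720 × (0.000794583 − 0.00854658) = 1.07667e-05.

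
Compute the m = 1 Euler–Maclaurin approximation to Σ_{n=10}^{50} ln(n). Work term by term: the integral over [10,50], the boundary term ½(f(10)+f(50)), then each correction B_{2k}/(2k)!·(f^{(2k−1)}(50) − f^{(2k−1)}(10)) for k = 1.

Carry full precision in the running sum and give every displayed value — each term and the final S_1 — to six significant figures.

S_1 ≈ 135.676

∫_10^50 ln(x) dx evaluates to 132.575.
½[f(10) + f(50)] = ½[2.30259 + 3.91202] = 3.10730.
So far: 135.683.
k=1: B_{2}/(2)! × [f^{(1)}(50) − f^{(1)}(10)] = 1/12 × (0.0200000 − 0.100000) = -0.00666667.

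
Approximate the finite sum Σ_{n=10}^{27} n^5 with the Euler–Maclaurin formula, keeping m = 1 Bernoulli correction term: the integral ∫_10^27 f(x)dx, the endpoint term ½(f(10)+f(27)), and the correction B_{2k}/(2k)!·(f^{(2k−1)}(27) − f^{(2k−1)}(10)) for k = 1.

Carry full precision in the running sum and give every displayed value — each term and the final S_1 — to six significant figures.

The integral term ∫_10^27 x^5 dx = 6.44034e+07.
Endpoint term: (f(10) + f(27))/2 = (100000 + 1.43489e+07)/2 = 7.22445e+06.
Running total after boundary: 7.16279e+07.
k=1: B_{2}/(2)! × [f^{(1)}(27) − f^{(1)}(10)] = 1/12 × (2.65720e+06 − 50000.0) = 217267.

S_1 ≈ 7.18451e+07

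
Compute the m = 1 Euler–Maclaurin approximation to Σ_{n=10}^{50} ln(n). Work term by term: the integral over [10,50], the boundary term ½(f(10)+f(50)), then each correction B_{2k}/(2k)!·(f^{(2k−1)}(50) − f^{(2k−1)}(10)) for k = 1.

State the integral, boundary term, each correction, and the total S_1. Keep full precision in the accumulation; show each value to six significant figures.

The integral term ∫_10^50 ln(x) dx = 132.575.
½[f(10) + f(50)] = ½[2.30259 + 3.91202] = 3.10730.
Integral + boundary = 135.683.
Order-1 term: 1/12 · (0.0200000 − 0.100000) = -0.00666667.

S_1 ≈ 135.676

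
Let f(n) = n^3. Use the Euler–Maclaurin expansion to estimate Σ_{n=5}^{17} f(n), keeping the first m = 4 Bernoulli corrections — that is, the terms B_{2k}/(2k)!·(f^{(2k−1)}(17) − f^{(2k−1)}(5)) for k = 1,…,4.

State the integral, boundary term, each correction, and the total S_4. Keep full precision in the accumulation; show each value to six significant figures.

The integral term ∫_5^17 x^3 dx = 20724.0.
½[f(5) + f(17)] = ½[125.000 + 4913.00] = 2519.00.
Running total after boundary: 23243.0.
Order-1 term: 1/12 · (867.000 − 75.0000) = 66.0000.
After k=1: 23309.0.
Order-2 term: −1/720 · (6.00000 − 6.00000) = 0.00000.
After k=2: 23309.0.
Order-3 term: 1/30240 · (0.00000 − 0.00000) = 0.00000.
After k=3: 23309.0.
Order-4 term: −1/1209600 · (0.00000 − 0.00000) = 0.00000.

S_4 ≈ 23309.0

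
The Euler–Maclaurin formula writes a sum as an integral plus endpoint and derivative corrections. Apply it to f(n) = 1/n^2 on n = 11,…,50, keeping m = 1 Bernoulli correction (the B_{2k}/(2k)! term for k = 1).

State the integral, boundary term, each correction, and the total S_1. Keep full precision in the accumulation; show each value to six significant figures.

∫_11^50 1/x^2 dx evaluates to 0.0709091.
½[f(11) + f(50)] = ½[0.00826446 + 0.000400000] = 0.00433223.
Integral + boundary = 0.0752413.
Correction k=1: B_{2}/2! · (f^{(1)}(50) − f^{(1)}(11)) = 1/12 · (-1.60000e-05 − (-0.00150263)) = 0.000123886.

S_1 ≈ 0.0753652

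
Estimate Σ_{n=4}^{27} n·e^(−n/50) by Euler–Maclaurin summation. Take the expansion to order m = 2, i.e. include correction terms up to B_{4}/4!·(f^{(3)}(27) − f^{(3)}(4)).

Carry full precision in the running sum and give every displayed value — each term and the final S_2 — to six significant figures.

The integral term ∫_4^27 x·e^(−x/50) dx = 248.833.
½[f(4) + f(27)] = ½[3.69247 + 15.7342] = 9.71333.
Integral + boundary = 258.547.
k=1: B_{2}/(2)! × [f^{(1)}(27) − f^{(1)}(4)] = 1/12 × (0.268064 − 0.849267) = -0.0484336.
Partial sum through k=1: 258.498.
k=2: B_{4}/(4)! × [f^{(3)}(27) − f^{(3)}(4)] = −1/720 × (0.000573424 − 0.00107820) = 7.01077e-07.

S_2 ≈ 258.498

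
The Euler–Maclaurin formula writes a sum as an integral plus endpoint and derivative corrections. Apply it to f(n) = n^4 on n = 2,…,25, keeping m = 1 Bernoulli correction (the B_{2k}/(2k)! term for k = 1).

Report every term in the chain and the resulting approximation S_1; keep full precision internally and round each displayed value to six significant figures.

S_1 ≈ 2.15364e+06

Integral: ∫_2^25 x^4 dx = 1.95312e+06.
Endpoint term: (f(2) + f(25))/2 = (16.0000 + 390625)/2 = 195320.
So far: 2.14844e+06.
Correction k=1: B_{2}/2! · (f^{(1)}(25) − f^{(1)}(2)) = 1/12 · (62500.0 − 32.0000) = 5205.67.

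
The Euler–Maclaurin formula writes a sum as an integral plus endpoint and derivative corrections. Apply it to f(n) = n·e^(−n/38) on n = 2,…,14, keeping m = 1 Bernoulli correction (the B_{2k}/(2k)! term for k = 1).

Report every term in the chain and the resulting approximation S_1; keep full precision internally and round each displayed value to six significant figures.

Integral: ∫_2^14 x·e^(−x/38) dx = 75.0210.
½[f(2) + f(14)] = ½[1.89746 + 9.68556] = 5.79151.
So far: 80.8125.
Order-1 term: 1/12 · (0.436943 − 0.898796) = -0.0384878.

S_1 ≈ 80.7740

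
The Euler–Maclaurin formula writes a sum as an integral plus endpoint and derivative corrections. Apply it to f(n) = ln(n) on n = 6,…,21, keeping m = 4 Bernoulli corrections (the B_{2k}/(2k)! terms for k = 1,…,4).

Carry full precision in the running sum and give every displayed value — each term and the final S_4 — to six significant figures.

Integral: ∫_6^21 ln(x) dx = 38.1844.
Endpoint term: (f(6) + f(21))/2 = (1.79176 + 3.04452)/2 = 2.41814.
Integral + boundary = 40.6026.
k=1: B_{2}/(2)! × [f^{(1)}(21) − f^{(1)}(6)] = 1/12 × (0.0476190 − 0.166667) = -0.00992063.
After k=1: 40.5926.
k=2: B_{4}/(4)! × [f^{(3)}(21) − f^{(3)}(6)] = −1/720 × (0.000215959 − 0.00925926) = 1.25601e-05.
After k=2: 40.5926.
k=3: B_{6}/(6)! × [f^{(5)}(21) − f^{(5)}(6)] = 1/30240 × (5.87645e-06 − 0.00308642) = -1.01870e-07.
After k=3: 40.5926.
k=4: B_{8}/(8)! × [f^{(7)}(21) − f^{(7)}(6)] = −1/1209600 × (3.99758e-07 − 0.00257202) = 2.12601e-09.

S_4 ≈ 40.5926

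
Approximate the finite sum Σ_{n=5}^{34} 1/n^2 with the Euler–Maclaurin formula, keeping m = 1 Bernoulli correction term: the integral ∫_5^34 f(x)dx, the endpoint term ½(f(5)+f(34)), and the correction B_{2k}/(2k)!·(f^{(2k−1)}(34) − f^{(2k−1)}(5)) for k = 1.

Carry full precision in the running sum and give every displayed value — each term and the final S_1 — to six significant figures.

S_1 ≈ 0.192350

∫_5^34 1/x^2 dx evaluates to 0.170588.
½[f(5) + f(34)] = ½[0.0400000 + 0.000865052] = 0.0204325.
Running total after boundary: 0.191021.
Order-1 term: 1/12 · (-5.08854e-05 − (-0.0160000)) = 0.00132909.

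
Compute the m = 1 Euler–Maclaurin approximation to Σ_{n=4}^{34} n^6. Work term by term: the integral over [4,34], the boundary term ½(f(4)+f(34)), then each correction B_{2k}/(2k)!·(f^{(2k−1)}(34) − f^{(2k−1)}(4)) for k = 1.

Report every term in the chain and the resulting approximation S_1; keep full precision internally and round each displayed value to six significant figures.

S_1 ≈ 8.29845e+09

The integral term ∫_4^34 x^6 dx = 7.50333e+09.
Endpoint term: (f(4) + f(34))/2 = (4096.00 + 1.54480e+09)/2 = 7.72404e+08.
Integral + boundary = 8.27574e+09.
k=1: B_{2}/(2)! × [f^{(1)}(34) − f^{(1)}(4)] = 1/12 × (2.72613e+08 − 6144.00) = 2.27172e+07.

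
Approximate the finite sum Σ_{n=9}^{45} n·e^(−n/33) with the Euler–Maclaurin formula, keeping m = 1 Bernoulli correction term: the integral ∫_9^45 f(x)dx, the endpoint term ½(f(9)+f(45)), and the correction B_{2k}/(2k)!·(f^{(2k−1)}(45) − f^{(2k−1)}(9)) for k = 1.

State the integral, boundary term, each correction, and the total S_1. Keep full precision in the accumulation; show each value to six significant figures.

Integral: ∫_9^45 x·e^(−x/33) dx = 396.915.
Boundary: ½(f(9) + f(45)) = ½(6.85170 + 11.5078) = 9.17976.
Running total after boundary: 406.095.
Correction k=1: B_{2}/2! · (f^{(1)}(45) − f^{(1)}(9)) = 1/12 · (-0.0929924 − 0.553673) = -0.0538888.

S_1 ≈ 406.041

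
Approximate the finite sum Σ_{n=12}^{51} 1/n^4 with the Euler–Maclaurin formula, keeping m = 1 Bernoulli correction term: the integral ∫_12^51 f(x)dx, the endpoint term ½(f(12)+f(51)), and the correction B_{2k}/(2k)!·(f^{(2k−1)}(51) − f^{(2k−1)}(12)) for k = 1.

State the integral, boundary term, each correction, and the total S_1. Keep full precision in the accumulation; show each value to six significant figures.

S_1 ≈ 0.000215914

The integral term ∫_12^51 1/x^4 dx = 0.000190388.
Endpoint term: (f(12) + f(51))/2 = (4.82253e-05 + 1.47815e-07)/2 = 2.41866e-05.
Integral + boundary = 0.000214575.
k=1: B_{2}/(2)! × [f^{(1)}(51) − f^{(1)}(12)] = 1/12 × (-1.15934e-08 − (-1.60751e-05)) = 1.33863e-06.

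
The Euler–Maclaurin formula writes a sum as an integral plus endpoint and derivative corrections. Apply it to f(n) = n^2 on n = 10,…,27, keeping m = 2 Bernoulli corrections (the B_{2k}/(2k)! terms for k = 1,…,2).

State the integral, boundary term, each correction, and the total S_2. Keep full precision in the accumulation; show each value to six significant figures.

∫_10^27 x^2 dx evaluates to 6227.67.
Boundary: ½(f(10) + f(27)) = ½(100.000 + 729.000) = 414.500.
So far: 6642.17.
Order-1 term: 1/12 · (54.0000 − 20.0000) = 2.83333.
Partial sum through k=1: 6645.00.
Order-2 term: −1/720 · (0.00000 − 0.00000) = 0.00000.

S_2 ≈ 6645.00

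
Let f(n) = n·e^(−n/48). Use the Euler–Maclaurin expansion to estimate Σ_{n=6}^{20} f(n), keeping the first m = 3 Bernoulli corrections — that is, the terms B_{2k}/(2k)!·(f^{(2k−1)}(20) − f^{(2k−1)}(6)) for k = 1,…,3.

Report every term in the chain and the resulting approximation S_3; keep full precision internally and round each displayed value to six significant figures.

S_3 ≈ 144.878

The integral term ∫_6^20 x·e^(−x/48) dx = 135.671.
Boundary: ½(f(6) + f(20)) = ½(5.29498 + 13.1848) = 9.23990.
So far: 144.910.
Order-1 term: 1/12 · (0.384557 − 0.772185) = -0.0323023.
After k=1: 144.878.
Order-2 term: −1/720 · (0.000739166 − 0.00110121) = 5.02833e-07.
After k=2: 144.878.
Order-3 term: 1/30240 · (5.69194e-07 − 8.10444e-07) = -7.97783e-12.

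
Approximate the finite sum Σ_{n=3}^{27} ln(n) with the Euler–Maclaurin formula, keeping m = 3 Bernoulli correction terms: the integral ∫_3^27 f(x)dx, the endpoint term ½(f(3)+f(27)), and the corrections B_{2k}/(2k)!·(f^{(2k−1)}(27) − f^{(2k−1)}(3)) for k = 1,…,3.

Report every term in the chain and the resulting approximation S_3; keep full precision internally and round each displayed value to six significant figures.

S_3 ≈ 63.8644

The integral term ∫_3^27 ln(x) dx = 61.6918.
Boundary: ½(f(3) + f(27)) = ½(1.09861 + 3.29584) = 2.19722.
Running total after boundary: 63.8890.
Order-1 term: 1/12 · (0.0370370 − 0.333333) = -0.0246914.
After k=1: 63.8643.
Order-2 term: −1/720 · (0.000101611 − 0.0740741) = 0.000102740.
After k=2: 63.8644.
Order-3 term: 1/30240 · (1.67260e-06 − 0.0987654) = -3.26600e-06.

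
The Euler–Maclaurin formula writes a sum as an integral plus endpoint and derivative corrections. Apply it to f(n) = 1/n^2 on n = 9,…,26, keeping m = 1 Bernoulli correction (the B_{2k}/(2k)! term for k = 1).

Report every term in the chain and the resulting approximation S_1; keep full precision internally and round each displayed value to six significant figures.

∫_9^26 1/x^2 dx evaluates to 0.0726496.
½[f(9) + f(26)] = ½[0.0123457 + 0.00147929] = 0.00691248.
Running total after boundary: 0.0795621.
k=1: B_{2}/(2)! × [f^{(1)}(26) − f^{(1)}(9)] = 1/12 × (-0.000113792 − (-0.00274348)) = 0.000219141.

S_1 ≈ 0.0797812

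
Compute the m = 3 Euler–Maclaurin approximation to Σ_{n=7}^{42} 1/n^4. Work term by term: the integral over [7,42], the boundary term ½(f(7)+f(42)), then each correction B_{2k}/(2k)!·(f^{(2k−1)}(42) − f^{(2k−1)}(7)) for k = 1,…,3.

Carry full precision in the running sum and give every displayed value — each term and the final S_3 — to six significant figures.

S_3 ≈ 0.00119536

The integral term ∫_7^42 1/x^4 dx = 0.000967318.
Boundary: ½(f(7) + f(42)) = ½(0.000416493 + 3.21368e-07) = 0.000208407.
Integral + boundary = 0.00117573.
Order-1 term: 1/12 · (-3.06065e-08 − (-0.000237996)) = 1.98305e-05.
Running total after k=1: 0.00119556.
Order-2 term: −1/720 · (-5.20519e-10 − (-0.000145712)) = -2.02377e-07.
Running total after k=2: 0.00119535.
Order-3 term: 1/30240 · (-1.65244e-11 − (-0.000166528)) = 5.50687e-09.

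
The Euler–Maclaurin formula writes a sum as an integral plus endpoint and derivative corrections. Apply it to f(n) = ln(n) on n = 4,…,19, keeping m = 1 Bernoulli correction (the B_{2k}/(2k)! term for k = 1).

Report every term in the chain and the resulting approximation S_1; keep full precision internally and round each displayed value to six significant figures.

S_1 ≈ 37.5481

The integral term ∫_4^19 ln(x) dx = 35.3992.
Endpoint term: (f(4) + f(19))/2 = (1.38629 + 2.94444)/2 = 2.16537.
Running total after boundary: 37.5645.
Correction k=1: B_{2}/2! · (f^{(1)}(19) − f^{(1)}(4)) = 1/12 · (0.0526316 − 0.250000) = -0.0164474.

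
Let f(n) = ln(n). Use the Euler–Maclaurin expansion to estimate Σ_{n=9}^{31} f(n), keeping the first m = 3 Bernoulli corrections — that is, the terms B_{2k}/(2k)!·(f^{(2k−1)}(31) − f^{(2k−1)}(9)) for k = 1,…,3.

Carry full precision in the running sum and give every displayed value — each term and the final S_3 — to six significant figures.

∫_9^31 ln(x) dx evaluates to 64.6786.
Boundary: ½(f(9) + f(31)) = ½(2.19722 + 3.43399) = 2.81561.
So far: 67.4942.
Correction k=1: B_{2}/2! · (f^{(1)}(31) − f^{(1)}(9)) = 1/12 · (0.0322581 − 0.111111) = -0.00657109.
After k=1: 67.4876.
Correction k=2: B_{4}/4! · (f^{(3)}(31) − f^{(3)}(9)) = −1/720 · (6.71344e-05 − 0.00274348) = 3.71715e-06.
After k=2: 67.4876.
Correction k=3: B_{6}/6! · (f^{(5)}(31) − f^{(5)}(9)) = 1/30240 · (8.38306e-07 − 0.000406442) = -1.34128e-08.

S_3 ≈ 67.4876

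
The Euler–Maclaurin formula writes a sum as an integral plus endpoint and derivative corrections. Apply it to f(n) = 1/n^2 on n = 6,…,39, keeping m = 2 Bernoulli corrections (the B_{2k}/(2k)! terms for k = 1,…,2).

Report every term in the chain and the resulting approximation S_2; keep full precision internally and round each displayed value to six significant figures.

S_2 ≈ 0.156008

∫_6^39 1/x^2 dx evaluates to 0.141026.
½[f(6) + f(39)] = ½[0.0277778 + 0.000657462] = 0.0142176.
Running total after boundary: 0.155243.
k=1: B_{2}/(2)! × [f^{(1)}(39) − f^{(1)}(6)] = 1/12 × (-3.37160e-05 − (-0.00925926)) = 0.000768795.
Running total after k=1: 0.156012.
k=2: B_{4}/(4)! × [f^{(3)}(39) − f^{(3)}(6)] = −1/720 × (-2.66004e-07 − (-0.00308642)) = -4.28632e-06.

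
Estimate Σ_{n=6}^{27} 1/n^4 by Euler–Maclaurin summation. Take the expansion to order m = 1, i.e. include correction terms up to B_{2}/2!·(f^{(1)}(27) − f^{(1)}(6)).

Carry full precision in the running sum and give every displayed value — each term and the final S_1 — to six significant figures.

S_1 ≈ 0.00195586

∫_6^27 1/x^4 dx evaluates to 0.00152627.
Boundary: ½(f(6) + f(27)) = ½(0.000771605 + 1.88168e-06) = 0.000386743.
Integral + boundary = 0.00191302.
Correction k=1: B_{2}/2! · (f^{(1)}(27) − f^{(1)}(6)) = 1/12 · (-2.78767e-07 − (-0.000514403)) = 4.28437e-05.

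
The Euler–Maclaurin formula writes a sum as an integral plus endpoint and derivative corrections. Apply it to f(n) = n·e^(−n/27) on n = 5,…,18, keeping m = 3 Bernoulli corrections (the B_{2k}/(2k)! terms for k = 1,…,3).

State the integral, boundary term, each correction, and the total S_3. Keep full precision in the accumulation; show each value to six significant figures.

S_3 ≈ 100.795

The integral term ∫_5^18 x·e^(−x/27) dx = 94.1393.
Boundary: ½(f(5) + f(18)) = ½(4.15475 + 9.24151) = 6.69813.
So far: 100.837.
Correction k=1: B_{2}/2! · (f^{(1)}(18) − f^{(1)}(5)) = 1/12 · (0.171139 − 0.677071) = -0.0421610.
Running total after k=1: 100.795.
Correction k=2: B_{4}/4! · (f^{(3)}(18) − f^{(3)}(5)) = −1/720 · (0.00164331 − 0.00320847) = 2.17383e-06.
Running total after k=2: 100.795.
Correction k=3: B_{6}/6! · (f^{(5)}(18) − f^{(5)}(5)) = 1/30240 · (4.18637e-06 − 7.52835e-06) = -1.10515e-10.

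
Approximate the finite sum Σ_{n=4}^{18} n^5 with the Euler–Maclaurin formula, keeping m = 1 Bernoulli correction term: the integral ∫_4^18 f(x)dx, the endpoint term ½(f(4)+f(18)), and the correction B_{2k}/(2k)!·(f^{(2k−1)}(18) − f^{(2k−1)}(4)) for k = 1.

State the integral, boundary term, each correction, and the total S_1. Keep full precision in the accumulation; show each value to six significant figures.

S_1 ≈ 6.65695e+06

∫_4^18 x^5 dx evaluates to 5.66802e+06.
Endpoint term: (f(4) + f(18))/2 = (1024.00 + 1.88957e+06)/2 = 945296.
So far: 6.61332e+06.
k=1: B_{2}/(2)! × [f^{(1)}(18) − f^{(1)}(4)] = 1/12 × (524880 − 1280.00) = 43633.3.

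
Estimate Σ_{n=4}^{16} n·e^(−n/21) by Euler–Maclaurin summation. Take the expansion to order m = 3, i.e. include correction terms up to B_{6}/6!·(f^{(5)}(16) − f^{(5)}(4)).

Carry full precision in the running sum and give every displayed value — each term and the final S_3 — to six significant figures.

S_3 ≈ 76.6024

Integral: ∫_4^16 x·e^(−x/21) dx = 71.2615.
Endpoint term: (f(4) + f(16))/2 = (3.30626 + 7.46842)/2 = 5.38734.
Integral + boundary = 76.6489.
Order-1 term: 1/12 · (0.111137 − 0.669124) = -0.0464989.
Running total after k=1: 76.6024.
Order-2 term: −1/720 · (0.00236891 − 0.00526588) = 4.02357e-06.
Running total after k=2: 76.6024.
Order-3 term: 1/30240 · (1.01719e-05 − 2.04410e-05) = -3.39586e-10.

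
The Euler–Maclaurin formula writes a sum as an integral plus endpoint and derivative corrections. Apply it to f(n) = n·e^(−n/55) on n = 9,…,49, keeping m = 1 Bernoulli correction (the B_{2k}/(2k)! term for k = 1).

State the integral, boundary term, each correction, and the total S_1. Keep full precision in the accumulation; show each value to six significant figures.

S_1 ≈ 655.659

Integral: ∫_9^49 x·e^(−x/55) dx = 641.842.
½[f(9) + f(49)] = ½[7.64146 + 20.1038] = 13.8727.
Running total after boundary: 655.715.
Order-1 term: 1/12 · (0.0447581 − 0.710115) = -0.0554464.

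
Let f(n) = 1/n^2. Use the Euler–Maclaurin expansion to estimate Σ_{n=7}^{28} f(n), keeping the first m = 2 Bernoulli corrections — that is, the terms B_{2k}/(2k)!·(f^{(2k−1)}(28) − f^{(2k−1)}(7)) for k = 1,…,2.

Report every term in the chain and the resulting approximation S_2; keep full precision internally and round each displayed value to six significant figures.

Integral: ∫_7^28 1/x^2 dx = 0.107143.
½[f(7) + f(28)] = ½[0.0204082 + 0.00127551] = 0.0108418.
Integral + boundary = 0.117985.
Correction k=1: B_{2}/2! · (f^{(1)}(28) − f^{(1)}(7)) = 1/12 · (-9.11079e-05 − (-0.00583090)) = 0.000478316.
Running total after k=1: 0.118463.
Correction k=2: B_{4}/4! · (f^{(3)}(28) − f^{(3)}(7)) = −1/720 · (-1.39451e-06 − (-0.00142798)) = -1.98136e-06.

S_2 ≈ 0.118461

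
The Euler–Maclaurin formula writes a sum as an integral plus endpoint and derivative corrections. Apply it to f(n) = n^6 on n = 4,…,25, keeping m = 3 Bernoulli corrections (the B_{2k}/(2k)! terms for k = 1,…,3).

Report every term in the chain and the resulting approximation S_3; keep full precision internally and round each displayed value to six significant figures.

∫_4^25 x^6 dx evaluates to 8.71928e+08.
Boundary: ½(f(4) + f(25)) = ½(4096.00 + 2.44141e+08) = 1.22072e+08.
Integral + boundary = 9.94001e+08.
Order-1 term: 1/12 · (5.85938e+07 − 6144.00) = 4.88230e+06.
After k=1: 9.98883e+08.
Order-2 term: −1/720 · (1.87500e+06 − 7680.00) = -2593.50.
After k=2: 9.98881e+08.
Order-3 term: 1/30240 · (18000.0 − 2880.00) = 0.500000.

S_3 ≈ 9.98881e+08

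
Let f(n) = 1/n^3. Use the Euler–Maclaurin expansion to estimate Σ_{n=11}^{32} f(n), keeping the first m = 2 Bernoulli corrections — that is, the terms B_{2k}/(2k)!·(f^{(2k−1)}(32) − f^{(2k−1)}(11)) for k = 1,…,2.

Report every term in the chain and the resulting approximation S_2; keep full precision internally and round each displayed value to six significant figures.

∫_11^32 1/x^3 dx evaluates to 0.00364395.
Boundary: ½(f(11) + f(32)) = ½(0.000751315 + 3.05176e-05) = 0.000390916.
Running total after boundary: 0.00403487.
Correction k=1: B_{2}/2! · (f^{(1)}(32) − f^{(1)}(11)) = 1/12 · (-2.86102e-06 − (-0.000204904)) = 1.68369e-05.
Partial sum through k=1: 0.00405170.
Correction k=2: B_{4}/4! · (f^{(3)}(32) − f^{(3)}(11)) = −1/720 · (-5.58794e-08 − (-3.38684e-05)) = -4.69619e-08.

S_2 ≈ 0.00405166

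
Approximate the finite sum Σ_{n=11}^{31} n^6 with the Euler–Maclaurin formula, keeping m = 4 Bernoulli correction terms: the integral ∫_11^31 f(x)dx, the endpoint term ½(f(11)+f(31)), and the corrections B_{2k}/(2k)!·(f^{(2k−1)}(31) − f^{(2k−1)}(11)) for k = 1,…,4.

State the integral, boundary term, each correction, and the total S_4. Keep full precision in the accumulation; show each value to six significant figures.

Integral: ∫_11^31 x^6 dx = 3.92759e+09.
½[f(11) + f(31)] = ½[1.77156e+06 + 8.87504e+08] = 4.44638e+08.
Integral + boundary = 4.37223e+09.
Order-1 term: 1/12 · (1.71775e+08 − 966306) = 1.42340e+07.
After k=1: 4.38646e+09.
Order-2 term: −1/720 · (3.57492e+06 − 159720) = -4743.33.
After k=2: 4.38646e+09.
Order-3 term: 1/30240 · (22320.0 − 7920.00) = 0.476190.
After k=3: 4.38646e+09.
Order-4 term: −1/1209600 · (0.00000 − 0.00000) = 0.00000.

S_4 ≈ 4.38646e+09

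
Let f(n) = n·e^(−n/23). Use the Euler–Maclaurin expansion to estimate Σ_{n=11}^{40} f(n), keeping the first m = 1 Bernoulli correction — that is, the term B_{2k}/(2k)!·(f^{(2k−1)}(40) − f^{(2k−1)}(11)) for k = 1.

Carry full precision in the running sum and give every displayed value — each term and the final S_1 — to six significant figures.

Integral: ∫_11^40 x·e^(−x/23) dx = 230.181.
Endpoint term: (f(11) + f(40))/2 = (6.81847 + 7.02692)/2 = 6.92269.
So far: 237.103.
Correction k=1: B_{2}/2! · (f^{(1)}(40) − f^{(1)}(11)) = 1/12 · (-0.129845 − 0.323405) = -0.0377709.

S_1 ≈ 237.066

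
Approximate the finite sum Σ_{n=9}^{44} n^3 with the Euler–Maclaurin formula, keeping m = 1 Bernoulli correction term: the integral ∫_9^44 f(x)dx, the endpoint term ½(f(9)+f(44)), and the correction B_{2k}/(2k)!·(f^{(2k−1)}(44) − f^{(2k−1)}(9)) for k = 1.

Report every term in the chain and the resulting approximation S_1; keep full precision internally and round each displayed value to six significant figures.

S_1 ≈ 978804

Integral: ∫_9^44 x^3 dx = 935384.
Endpoint term: (f(9) + f(44))/2 = (729.000 + 85184.0)/2 = 42956.5.
Integral + boundary = 978340.
k=1: B_{2}/(2)! × [f^{(1)}(44) − f^{(1)}(9)] = 1/12 × (5808.00 − 243.000) = 463.750.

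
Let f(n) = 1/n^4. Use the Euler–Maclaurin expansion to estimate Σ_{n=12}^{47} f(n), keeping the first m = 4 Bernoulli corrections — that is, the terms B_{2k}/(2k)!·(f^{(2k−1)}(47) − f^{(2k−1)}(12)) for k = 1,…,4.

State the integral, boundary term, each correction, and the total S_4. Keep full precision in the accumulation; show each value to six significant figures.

S_4 ≈ 0.000215239

The integral term ∫_12^47 1/x^4 dx = 0.000189691.
Boundary: ½(f(12) + f(47)) = ½(4.82253e-05 + 2.04931e-07) = 2.42151e-05.
Integral + boundary = 0.000213906.
k=1: B_{2}/(2)! × [f^{(1)}(47) − f^{(1)}(12)] = 1/12 × (-1.74410e-08 − (-1.60751e-05)) = 1.33814e-06.
Running total after k=1: 0.000215244.
k=2: B_{4}/(4)! × [f^{(3)}(47) − f^{(3)}(12)] = −1/720 × (-2.36862e-10 − (-3.34898e-06)) = -4.65103e-09.
Running total after k=2: 0.000215239.
k=3: B_{6}/(6)! × [f^{(5)}(47) − f^{(5)}(12)] = 1/30240 × (-6.00466e-12 − (-1.30238e-06)) = 4.30680e-11.
Running total after k=3: 0.000215239.
k=4: B_{8}/(8)! × [f^{(7)}(47) − f^{(7)}(12)] = −1/1209600 × (-2.44644e-13 − (-8.13988e-07)) = -6.72940e-13.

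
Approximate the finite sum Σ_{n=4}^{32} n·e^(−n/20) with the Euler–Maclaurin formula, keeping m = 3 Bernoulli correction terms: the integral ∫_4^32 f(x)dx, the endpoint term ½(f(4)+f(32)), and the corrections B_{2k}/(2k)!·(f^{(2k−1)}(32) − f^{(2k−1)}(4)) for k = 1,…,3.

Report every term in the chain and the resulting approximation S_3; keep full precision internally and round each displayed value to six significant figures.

The integral term ∫_4^32 x·e^(−x/20) dx = 183.018.
Boundary: ½(f(4) + f(32)) = ½(3.27492 + 6.46069) = 4.86781.
So far: 187.886.
Order-1 term: 1/12 · (-0.121138 − 0.654985) = -0.0646769.
After k=1: 187.822.
Order-2 term: −1/720 · (0.000706638 − 0.00573112) = 6.97844e-06.
After k=2: 187.822.
Order-3 term: 1/30240 · (4.29030e-06 − 2.45619e-05) = -6.70358e-10.

S_3 ≈ 187.822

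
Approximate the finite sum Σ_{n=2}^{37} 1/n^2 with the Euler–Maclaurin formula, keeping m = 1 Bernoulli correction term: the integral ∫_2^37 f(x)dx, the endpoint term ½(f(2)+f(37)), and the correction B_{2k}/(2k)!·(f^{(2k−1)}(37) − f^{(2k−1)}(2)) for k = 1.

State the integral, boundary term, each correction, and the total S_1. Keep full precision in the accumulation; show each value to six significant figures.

Integral: ∫_2^37 1/x^2 dx = 0.472973.
Boundary: ½(f(2) + f(37)) = ½(0.250000 + 0.000730460) = 0.125365.
So far: 0.598338.
k=1: B_{2}/(2)! × [f^{(1)}(37) − f^{(1)}(2)] = 1/12 × (-3.94843e-05 − (-0.250000)) = 0.0208300.

S_1 ≈ 0.619168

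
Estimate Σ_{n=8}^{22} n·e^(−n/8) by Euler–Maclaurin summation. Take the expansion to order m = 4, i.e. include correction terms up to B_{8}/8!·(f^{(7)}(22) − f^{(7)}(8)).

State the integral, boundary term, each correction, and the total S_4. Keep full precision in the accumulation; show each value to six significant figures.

The integral term ∫_8^22 x·e^(−x/8) dx = 31.7459.
Boundary: ½(f(8) + f(22)) = ½(2.94304 + 1.40641) = 2.17472.
Running total after boundary: 33.9206.
Correction k=1: B_{2}/2! · (f^{(1)}(22) − f^{(1)}(8)) = 1/12 · (-0.111874 − 0.00000) = -0.00932281.
Running total after k=1: 33.9113.
Correction k=2: B_{4}/4! · (f^{(3)}(22) − f^{(3)}(8)) = −1/720 · (0.000249718 − 0.0114962) = 1.56202e-05.
Running total after k=2: 33.9113.
Correction k=3: B_{6}/6! · (f^{(5)}(22) − f^{(5)}(8)) = 1/30240 · (3.51166e-05 − 0.000359257) = -1.07189e-08.
Running total after k=3: 33.9113.
Correction k=4: B_{8}/8! · (f^{(7)}(22) − f^{(7)}(8)) = −1/1209600 · (1.03643e-06 − 8.42009e-06) = 6.10422e-12.

S_4 ≈ 33.9113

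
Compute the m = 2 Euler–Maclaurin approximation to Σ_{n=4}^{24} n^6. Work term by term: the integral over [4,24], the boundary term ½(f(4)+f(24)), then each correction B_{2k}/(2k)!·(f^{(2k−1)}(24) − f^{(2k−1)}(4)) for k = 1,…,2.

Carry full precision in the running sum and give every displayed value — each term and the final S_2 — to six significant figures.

∫_4^24 x^6 dx evaluates to 6.55208e+08.
Endpoint term: (f(4) + f(24))/2 = (4096.00 + 1.91103e+08)/2 = 9.55535e+07.
Running total after boundary: 7.50761e+08.
Correction k=1: B_{2}/2! · (f^{(1)}(24) − f^{(1)}(4)) = 1/12 · (4.77757e+07 − 6144.00) = 3.98080e+06.
After k=1: 7.54742e+08.
Correction k=2: B_{4}/4! · (f^{(3)}(24) − f^{(3)}(4)) = −1/720 · (1.65888e+06 − 7680.00) = -2293.33.

S_2 ≈ 7.54740e+08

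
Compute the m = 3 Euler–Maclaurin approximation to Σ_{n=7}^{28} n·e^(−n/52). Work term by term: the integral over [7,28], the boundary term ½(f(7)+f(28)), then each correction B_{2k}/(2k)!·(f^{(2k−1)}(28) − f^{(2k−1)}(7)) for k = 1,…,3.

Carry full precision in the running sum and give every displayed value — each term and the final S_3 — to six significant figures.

The integral term ∫_7^28 x·e^(−x/52) dx = 253.626.
Endpoint term: (f(7) + f(28))/2 = (6.11836 + 16.3421)/2 = 11.2302.
Integral + boundary = 264.857.
k=1: B_{2}/(2)! × [f^{(1)}(28) − f^{(1)}(7)] = 1/12 × (0.269375 − 0.756391) = -0.0405847.
Partial sum through k=1: 264.816.
k=2: B_{4}/(4)! × [f^{(3)}(28) − f^{(3)}(7)] = −1/720 × (0.000531311 − 0.000926219) = 5.48482e-07.
Partial sum through k=2: 264.816.
k=3: B_{6}/(6)! × [f^{(5)}(28) − f^{(5)}(7)] = 1/30240 × (3.56140e-07 − 5.81622e-07) = -7.45644e-12.

S_3 ≈ 264.816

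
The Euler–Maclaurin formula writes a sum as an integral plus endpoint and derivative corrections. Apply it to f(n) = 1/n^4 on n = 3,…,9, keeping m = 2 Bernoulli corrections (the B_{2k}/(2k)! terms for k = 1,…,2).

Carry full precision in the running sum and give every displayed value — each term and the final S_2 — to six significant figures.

S_2 ≈ 0.0194274

The integral term ∫_3^9 1/x^4 dx = 0.0118884.
Boundary: ½(f(3) + f(9)) = ½(0.0123457 + 0.000152416) = 0.00624905.
So far: 0.0181375.
Order-1 term: 1/12 · (-6.77404e-05 − (-0.0164609)) = 0.00136610.
After k=1: 0.0195036.
Order-2 term: −1/720 · (-2.50890e-05 − (-0.0548697)) = -7.61730e-05.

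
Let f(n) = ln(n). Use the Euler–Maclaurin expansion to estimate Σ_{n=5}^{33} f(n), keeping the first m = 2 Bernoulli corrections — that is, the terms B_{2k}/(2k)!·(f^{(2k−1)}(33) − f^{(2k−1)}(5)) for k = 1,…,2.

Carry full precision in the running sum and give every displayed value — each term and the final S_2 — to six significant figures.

S_2 ≈ 81.8764

∫_5^33 ln(x) dx evaluates to 79.3376.
Endpoint term: (f(5) + f(33))/2 = (1.60944 + 3.49651)/2 = 2.55297.
So far: 81.8905.
Correction k=1: B_{2}/2! · (f^{(1)}(33) − f^{(1)}(5)) = 1/12 · (0.0303030 − 0.200000) = -0.0141414.
Running total after k=1: 81.8764.
Correction k=2: B_{4}/4! · (f^{(3)}(33) − f^{(3)}(5)) = −1/720 · (5.56529e-05 − 0.0160000) = 2.21449e-05.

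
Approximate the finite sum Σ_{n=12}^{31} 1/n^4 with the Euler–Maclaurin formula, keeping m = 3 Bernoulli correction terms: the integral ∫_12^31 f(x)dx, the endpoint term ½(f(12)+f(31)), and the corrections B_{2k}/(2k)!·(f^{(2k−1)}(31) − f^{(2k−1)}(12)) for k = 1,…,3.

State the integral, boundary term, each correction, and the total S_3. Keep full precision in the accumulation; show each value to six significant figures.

S_3 ≈ 0.000207690

∫_12^31 1/x^4 dx evaluates to 0.000181712.
Endpoint term: (f(12) + f(31))/2 = (4.82253e-05 + 1.08281e-06)/2 = 2.46541e-05.
Running total after boundary: 0.000206366.
Correction k=1: B_{2}/2! · (f^{(1)}(31) − f^{(1)}(12)) = 1/12 · (-1.39718e-07 − (-1.60751e-05)) = 1.32795e-06.
Partial sum through k=1: 0.000207694.
Correction k=2: B_{4}/4! · (f^{(3)}(31) − f^{(3)}(12)) = −1/720 · (-4.36164e-09 − (-3.34898e-06)) = -4.64530e-09.
Partial sum through k=2: 0.000207690.
Correction k=3: B_{6}/6! · (f^{(5)}(31) − f^{(5)}(12)) = 1/30240 · (-2.54164e-10 − (-1.30238e-06)) = 4.30598e-11.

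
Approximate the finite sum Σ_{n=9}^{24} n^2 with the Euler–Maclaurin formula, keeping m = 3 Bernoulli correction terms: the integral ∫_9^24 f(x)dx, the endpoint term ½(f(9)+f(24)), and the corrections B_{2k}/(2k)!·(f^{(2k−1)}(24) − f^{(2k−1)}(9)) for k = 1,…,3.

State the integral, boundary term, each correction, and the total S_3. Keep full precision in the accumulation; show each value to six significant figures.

The integral term ∫_9^24 x^2 dx = 4365.00.
½[f(9) + f(24)] = ½[81.0000 + 576.000] = 328.500.
Running total after boundary: 4693.50.
Order-1 term: 1/12 · (48.0000 − 18.0000) = 2.50000.
After k=1: 4696.00.
Order-2 term: −1/720 · (0.00000 − 0.00000) = 0.00000.
After k=2: 4696.00.
Order-3 term: 1/30240 · (0.00000 − 0.00000) = 0.00000.

S_3 ≈ 4696.00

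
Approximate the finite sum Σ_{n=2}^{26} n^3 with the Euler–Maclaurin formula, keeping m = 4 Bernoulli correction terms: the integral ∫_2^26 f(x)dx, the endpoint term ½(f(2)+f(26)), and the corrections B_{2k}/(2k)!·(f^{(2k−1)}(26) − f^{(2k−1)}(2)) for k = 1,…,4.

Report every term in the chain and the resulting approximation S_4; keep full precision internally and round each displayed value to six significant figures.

S_4 ≈ 123200

∫_2^26 x^3 dx evaluates to 114240.
Boundary: ½(f(2) + f(26)) = ½(8.00000 + 17576.0) = 8792.00.
So far: 123032.
Correction k=1: B_{2}/2! · (f^{(1)}(26) − f^{(1)}(2)) = 1/12 · (2028.00 − 12.0000) = 168.000.
Running total after k=1: 123200.
Correction k=2: B_{4}/4! · (f^{(3)}(26) − f^{(3)}(2)) = −1/720 · (6.00000 − 6.00000) = 0.00000.
Running total after k=2: 123200.
Correction k=3: B_{6}/6! · (f^{(5)}(26) − f^{(5)}(2)) = 1/30240 · (0.00000 − 0.00000) = 0.00000.
Running total after k=3: 123200.
Correction k=4: B_{8}/8! · (f^{(7)}(26) − f^{(7)}(2)) = −1/1209600 · (0.00000 − 0.00000) = 0.00000.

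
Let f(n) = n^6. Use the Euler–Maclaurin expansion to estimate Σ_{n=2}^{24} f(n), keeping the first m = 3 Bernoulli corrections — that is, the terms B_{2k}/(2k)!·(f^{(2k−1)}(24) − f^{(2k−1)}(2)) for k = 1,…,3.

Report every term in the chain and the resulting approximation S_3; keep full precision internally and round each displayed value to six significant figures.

S_3 ≈ 7.54741e+08

Integral: ∫_2^24 x^6 dx = 6.55210e+08.
½[f(2) + f(24)] = ½[64.0000 + 1.91103e+08] = 9.55515e+07.
So far: 7.50762e+08.
Correction k=1: B_{2}/2! · (f^{(1)}(24) − f^{(1)}(2)) = 1/12 · (4.77757e+07 − 192.000) = 3.98130e+06.
Partial sum through k=1: 7.54743e+08.
Correction k=2: B_{4}/4! · (f^{(3)}(24) − f^{(3)}(2)) = −1/720 · (1.65888e+06 − 960.000) = -2302.67.
Partial sum through k=2: 7.54741e+08.
Correction k=3: B_{6}/6! · (f^{(5)}(24) − f^{(5)}(2)) = 1/30240 · (17280.0 − 1440.00) = 0.523810.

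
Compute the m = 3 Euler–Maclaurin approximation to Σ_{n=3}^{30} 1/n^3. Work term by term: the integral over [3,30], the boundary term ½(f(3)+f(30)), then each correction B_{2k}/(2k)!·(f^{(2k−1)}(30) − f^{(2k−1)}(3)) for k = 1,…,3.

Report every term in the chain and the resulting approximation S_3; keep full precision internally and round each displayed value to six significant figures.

S_3 ≈ 0.0765215

The integral term ∫_3^30 1/x^3 dx = 0.0550000.
Endpoint term: (f(3) + f(30))/2 = (0.0370370 + 3.70370e-05)/2 = 0.0185370.
Integral + boundary = 0.0735370.
k=1: B_{2}/(2)! × [f^{(1)}(30) − f^{(1)}(3)] = 1/12 × (-3.70370e-06 − (-0.0370370)) = 0.00308611.
Running total after k=1: 0.0766231.
k=2: B_{4}/(4)! × [f^{(3)}(30) − f^{(3)}(3)] = −1/720 × (-8.23045e-08 − (-0.0823045)) = -0.000114312.
Running total after k=2: 0.0765088.
k=3: B_{6}/(6)! × [f^{(5)}(30) − f^{(5)}(3)] = 1/30240 × (-3.84088e-09 − (-0.384088)) = 1.27013e-05.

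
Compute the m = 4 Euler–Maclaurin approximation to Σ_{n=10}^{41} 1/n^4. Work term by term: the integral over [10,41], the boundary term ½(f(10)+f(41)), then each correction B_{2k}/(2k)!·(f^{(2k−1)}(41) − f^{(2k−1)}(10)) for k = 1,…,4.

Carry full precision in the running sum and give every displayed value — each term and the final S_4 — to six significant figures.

∫_10^41 1/x^4 dx evaluates to 0.000328497.
Boundary: ½(f(10) + f(41)) = ½(0.000100000 + 3.53887e-07) = 5.01769e-05.
Running total after boundary: 0.000378674.
Order-1 term: 1/12 · (-3.45256e-08 − (-4.00000e-05)) = 3.33046e-06.
Running total after k=1: 0.000382004.
Order-2 term: −1/720 · (-6.16161e-10 − (-1.20000e-05)) = -1.66658e-08.
Running total after k=2: 0.000381988.
Order-3 term: 1/30240 · (-2.05265e-11 − (-6.72000e-06)) = 2.22222e-10.
Running total after k=3: 0.000381988.
Order-4 term: −1/1209600 · (-1.09898e-12 − (-6.04800e-06)) = -5.00000e-12.

S_4 ≈ 0.000381988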